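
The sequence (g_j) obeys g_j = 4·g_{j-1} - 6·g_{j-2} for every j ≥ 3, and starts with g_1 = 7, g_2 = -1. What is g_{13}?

Compute successive terms:
g_3 = -46, g_4 = -178, g_5 = -436, …, g_{10} = 39152, g_{11} = 64544, g_{12} = 23264, g_{13} = -294208.

-294208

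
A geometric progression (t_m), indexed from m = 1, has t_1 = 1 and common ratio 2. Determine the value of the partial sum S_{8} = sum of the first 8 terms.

t_m = 1·2^(m-1).
S = 1·(2^8 - 1)/(2 - 1) = 1·(256 - 1)/(1) = 255.

255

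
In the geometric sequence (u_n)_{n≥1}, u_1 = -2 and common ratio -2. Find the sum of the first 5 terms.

u_n = (-2)·(-2)^(n-1).
S = (-2)·((-2)^5 - 1)/(-2 - 1) = (-2)·(-32 - 1)/(-3) = -22.

-22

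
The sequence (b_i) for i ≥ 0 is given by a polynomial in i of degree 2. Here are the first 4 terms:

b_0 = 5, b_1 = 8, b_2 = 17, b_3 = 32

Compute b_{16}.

773

1st diffs: 3, 9, 15.
2nd diffs: 6, 6 (constant).
Newton forward-difference form: b_i = 5 + 3·C(i,1) + 6·C(i,2).
At i = 16: i = 16, so b_{16} = 5 + 48 + 720 = 773.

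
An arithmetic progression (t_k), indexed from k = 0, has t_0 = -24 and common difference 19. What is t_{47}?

t_k = -24 + (k - 0)·19.
t_{47} = -24 + 47·19 = 869.

869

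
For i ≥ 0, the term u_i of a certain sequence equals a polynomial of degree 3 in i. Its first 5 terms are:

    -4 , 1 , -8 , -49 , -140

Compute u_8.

1st diffs: 5, -9, -41, -91.
2nd diffs: -14, -32, -50.
3rd diffs: -18, -18 (constant).
So u_i = -3i^3 + 2i^2 + 6i - 4.
Evaluating at i = 8 gives u_8 = -1364.

-1364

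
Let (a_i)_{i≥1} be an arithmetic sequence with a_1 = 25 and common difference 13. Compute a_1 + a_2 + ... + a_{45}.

a_i = 25 + (i - 1)·13.
a_{45} = 597; S = 45·(25 + 597)/2 = 13995.

13995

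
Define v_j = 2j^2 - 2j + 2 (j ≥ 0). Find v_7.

86

v_7 = 2·7^2 - 2·7 + 2 = 86.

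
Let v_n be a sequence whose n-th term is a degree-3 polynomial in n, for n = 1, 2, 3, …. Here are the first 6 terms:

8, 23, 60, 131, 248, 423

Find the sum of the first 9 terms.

1st diffs: 15, 37, 71, 117, 175.
2nd diffs: 22, 34, 46, 58.
3rd diffs: 12, 12, 12 (constant).
Newton forward-difference form: v_n = 8 + 15·C(n-1,1) + 22·C(n-1,2) + 12·C(n-1,3).
Continuing: 668, 995, 1416.
Summing n = 1..9 (9 terms) gives 3972.

3972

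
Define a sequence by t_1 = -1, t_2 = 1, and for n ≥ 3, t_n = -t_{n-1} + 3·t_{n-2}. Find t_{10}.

t_3 = -4, t_4 = 7, t_5 = -19, t_6 = 40, t_7 = -97, t_8 = 217, t_9 = -508, t_{10} = 1159.

1159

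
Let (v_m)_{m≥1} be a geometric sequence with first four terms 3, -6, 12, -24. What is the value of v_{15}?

49152

Common ratio r = -2.
v_m = 3·(-2)^(m-1).
v_{15} = 3·(-2)^14 = 49152.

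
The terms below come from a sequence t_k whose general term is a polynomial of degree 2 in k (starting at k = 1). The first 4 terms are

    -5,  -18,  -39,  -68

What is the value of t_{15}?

1st diffs: -13, -21, -29.
2nd diffs: -8, -8 (constant).
Newton forward-difference form: t_k = -5 + (-13)·C(k-1,1) + (-8)·C(k-1,2).
At k = 15: k-1 = 14, so t_{15} = -5 - 182 - 728 = -915.

-915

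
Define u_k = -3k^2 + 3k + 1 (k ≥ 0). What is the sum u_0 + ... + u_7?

Over k = 0..7: Σk = 28, Σk² = 140.
Total = (-3)·140 + (3)·28 + (1)·8 = -328.

-328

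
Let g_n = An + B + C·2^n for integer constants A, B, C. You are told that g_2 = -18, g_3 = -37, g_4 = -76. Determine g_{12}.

Write the equations: 2A + B + 4C = -18; 3A + B + 8C = -37; 4A + B + 16C = -76.
Subtracting the first from the second: A + 4C = -19.
Subtracting the second from the third: A + 8C = -39.
Solving: C = -5, A = 1, then B = 0.
Hence g_{12} = 1·12 + 0 + (-5)·4096 = -20468.

-20468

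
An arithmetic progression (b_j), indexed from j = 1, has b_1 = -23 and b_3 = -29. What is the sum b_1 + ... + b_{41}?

-3403

Common difference d = (-29 - (-23)) / (3 - 1) = -3.
b_j = -23 + (j - 1)·(-3).
b_{41} = -143; S = 41·(-23 + (-143))/2 = -3403.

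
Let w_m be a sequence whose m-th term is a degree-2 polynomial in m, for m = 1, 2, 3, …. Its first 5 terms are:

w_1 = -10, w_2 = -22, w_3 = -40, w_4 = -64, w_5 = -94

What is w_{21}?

-1390

1st diffs: -12, -18, -24, -30.
2nd diffs: -6, -6, -6 (constant).
Newton forward-difference form: w_m = -10 + (-12)·C(m-1,1) + (-6)·C(m-1,2).
At m = 21: m-1 = 20, so w_{21} = -10 - 240 - 1140 = -1390.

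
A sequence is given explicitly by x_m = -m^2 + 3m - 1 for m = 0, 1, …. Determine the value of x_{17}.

x_{17} = -1·17^2 + 3·17 - 1 = -239.

-239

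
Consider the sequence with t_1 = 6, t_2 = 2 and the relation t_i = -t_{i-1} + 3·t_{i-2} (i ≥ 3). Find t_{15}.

190384

t_3 = 16, t_4 = -10, t_5 = 58, …, t_{12} = -15496, t_{13} = 35974, t_{14} = -82462, t_{15} = 190384.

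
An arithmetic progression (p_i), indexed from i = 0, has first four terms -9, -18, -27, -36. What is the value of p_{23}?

Common difference d = -9.
p_i = -9 + (i - 0)·(-9).
p_{23} = -9 + 23·(-9) = -216.

-216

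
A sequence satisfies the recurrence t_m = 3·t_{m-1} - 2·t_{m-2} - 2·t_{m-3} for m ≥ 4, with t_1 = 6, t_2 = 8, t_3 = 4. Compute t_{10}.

-352

Applying the relation repeatedly:
t_4 = -16, t_5 = -72, t_6 = -192, t_7 = -400, t_8 = -672, t_9 = -832, t_{10} = -352.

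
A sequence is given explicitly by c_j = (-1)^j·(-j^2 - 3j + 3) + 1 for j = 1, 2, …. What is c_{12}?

(-1)^12 = 1; -j^2 - 3j + 3 at j=12 is -177; so c_{12} = -176.

-176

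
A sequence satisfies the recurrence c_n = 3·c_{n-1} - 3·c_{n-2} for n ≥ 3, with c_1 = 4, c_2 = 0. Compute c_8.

Applying the relation repeatedly:
c_3 = -12  c_4 = -36  c_5 = -72  c_6 = -108  c_7 = -108  c_8 = 0.

0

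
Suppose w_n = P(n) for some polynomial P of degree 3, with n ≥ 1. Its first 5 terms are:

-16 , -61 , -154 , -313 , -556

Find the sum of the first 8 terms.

-5336

1st diffs: -45, -93, -159, -243.
2nd diffs: -48, -66, -84.
3rd diffs: -18, -18 (constant).
Newton forward-difference form: w_n = -16 + (-45)·C(n-1,1) + (-48)·C(n-1,2) + (-18)·C(n-1,3).
Continuing: -901, -1366, -1969.
Summing n = 1..8 (8 terms) gives -5336.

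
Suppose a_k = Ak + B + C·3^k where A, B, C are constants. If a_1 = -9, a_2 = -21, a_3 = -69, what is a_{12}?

-1594257

Write the equations: A + B + 3C = -9; 2A + B + 9C = -21; 3A + B + 27C = -69.
Subtracting the first from the second: A + 6C = -12.
Subtracting the second from the third: A + 18C = -48.
Solving: C = -3, A = 6, then B = -6.
So a_k = 6·k + (-6) + (-3)·3^k; at k=12 this is -1594257.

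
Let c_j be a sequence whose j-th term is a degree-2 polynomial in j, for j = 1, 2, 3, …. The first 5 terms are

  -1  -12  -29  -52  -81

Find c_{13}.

1st diffs: -11, -17, -23, -29.
2nd diffs: -6, -6, -6 (constant).
Newton forward-difference form: c_j = -1 + (-11)·C(j-1,1) + (-6)·C(j-1,2).
At j = 13: j-1 = 12, so c_{13} = -1 - 132 - 396 = -529.

-529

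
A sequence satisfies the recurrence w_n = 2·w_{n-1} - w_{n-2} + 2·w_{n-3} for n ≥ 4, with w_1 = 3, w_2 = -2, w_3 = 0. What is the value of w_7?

36

Step forward from the initial values:
w_4 = 8  w_5 = 12  w_6 = 16  w_7 = 36.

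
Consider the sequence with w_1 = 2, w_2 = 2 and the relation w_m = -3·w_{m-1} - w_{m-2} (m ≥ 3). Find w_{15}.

-878408

Applying the relation repeatedly:
w_3 = -8, w_4 = 22, w_5 = -58, …, w_{12} = 48952, w_{13} = -128158, w_{14} = 335522, w_{15} = -878408.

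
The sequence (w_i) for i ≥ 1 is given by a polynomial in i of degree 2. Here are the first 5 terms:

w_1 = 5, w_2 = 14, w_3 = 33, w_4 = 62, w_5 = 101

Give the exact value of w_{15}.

1st diffs: 9, 19, 29, 39.
2nd diffs: 10, 10, 10 (constant).
So w_i = 5i^2 - 6i + 6.
Evaluating at i = 15 gives w_{15} = 1041.

1041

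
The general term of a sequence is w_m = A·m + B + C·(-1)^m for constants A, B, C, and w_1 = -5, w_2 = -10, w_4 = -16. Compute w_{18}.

-58

Write the equations: A + B - C = -5; 2A + B + C = -10; 4A + B + C = -16.
Subtracting the first from the second: A + 2C = -5.
Subtracting the second from the third: 2A = -6.
Solving: C = -1, A = -3, then B = -3.
So w_m = -3·m + (-3) + (-1)·(-1)^m; at m=18 this is -58.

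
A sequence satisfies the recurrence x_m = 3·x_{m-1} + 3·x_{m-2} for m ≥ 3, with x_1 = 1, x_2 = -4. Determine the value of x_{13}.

-6175359

Iterate the recurrence:
x_3 = -9; x_4 = -39; x_5 = -144; …; x_{10} = -113319; x_{11} = -429624; x_{12} = -1628829; x_{13} = -6175359.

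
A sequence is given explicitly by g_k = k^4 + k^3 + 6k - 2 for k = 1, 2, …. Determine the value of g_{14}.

41242

g_{14} = 1·14^4 + 1·14^3 + 6·14 - 2 = 41242.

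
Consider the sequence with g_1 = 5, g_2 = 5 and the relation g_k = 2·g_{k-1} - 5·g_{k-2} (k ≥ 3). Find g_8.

g_3 = -15, g_4 = -55, g_5 = -35, g_6 = 205, g_7 = 585, g_8 = 145.

145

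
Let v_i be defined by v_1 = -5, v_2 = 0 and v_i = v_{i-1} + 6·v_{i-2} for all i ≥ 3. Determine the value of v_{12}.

-348150

Iterate the recurrence:
v_3 = -30  v_4 = -30  v_5 = -210  v_6 = -390  v_7 = -1650  v_8 = -3990  v_9 = -13890  v_{10} = -37830  v_{11} = -121170  v_{12} = -348150.
(Characteristic roots are 3 and -2.)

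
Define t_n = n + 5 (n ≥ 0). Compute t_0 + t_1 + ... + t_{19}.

290

Over n = 0..19: Σn = 190.
Total = (1)·190 + (5)·20 = 290.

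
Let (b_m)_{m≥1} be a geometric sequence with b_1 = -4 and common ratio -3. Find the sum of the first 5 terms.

-244

b_m = (-4)·(-3)^(m-1).
S = (-4)·((-3)^5 - 1)/(-3 - 1) = (-4)·(-243 - 1)/(-4) = -244.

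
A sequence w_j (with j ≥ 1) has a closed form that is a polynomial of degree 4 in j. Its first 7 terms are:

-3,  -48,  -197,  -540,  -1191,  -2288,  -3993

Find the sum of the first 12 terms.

1st diffs: -45, -149, -343, -651, -1097, -1705.
2nd diffs: -104, -194, -308, -446, -608.
3rd diffs: -90, -114, -138, -162.
4th diffs: -24, -24, -24 (constant).
Newton forward-difference form: w_j = -3 + (-45)·C(j-1,1) + (-104)·C(j-1,2) + (-90)·C(j-1,3) + (-24)·C(j-1,4).
Continuing: …, -6492, -9995, -14736, -20973, …, w_{12} = -28988.
Summing j = 1..12 (12 terms) gives -89444.

-89444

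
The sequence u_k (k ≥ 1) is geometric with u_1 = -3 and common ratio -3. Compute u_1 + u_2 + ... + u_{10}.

44286

u_k = (-3)·(-3)^(k-1).
S = (-3)·((-3)^10 - 1)/(-3 - 1) = (-3)·(59049 - 1)/(-4) = 44286.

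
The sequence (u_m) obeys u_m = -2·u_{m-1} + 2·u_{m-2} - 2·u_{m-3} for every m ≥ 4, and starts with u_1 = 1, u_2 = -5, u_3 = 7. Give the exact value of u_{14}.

Step forward from the initial values:
u_4 = -26  u_5 = 76  u_6 = -218  …  u_{11} = 46480  u_{12} = -135704  u_{13} = 396208  u_{14} = -1156784.

-1156784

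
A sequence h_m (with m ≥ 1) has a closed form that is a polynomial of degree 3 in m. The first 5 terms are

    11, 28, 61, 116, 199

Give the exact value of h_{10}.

1244

1st diffs: 17, 33, 55, 83.
2nd diffs: 16, 22, 28.
3rd diffs: 6, 6 (constant).
Newton forward-difference form: h_m = 11 + 17·C(m-1,1) + 16·C(m-1,2) + 6·C(m-1,3).
At m = 10: m-1 = 9, so h_{10} = 11 + 153 + 576 + 504 = 1244.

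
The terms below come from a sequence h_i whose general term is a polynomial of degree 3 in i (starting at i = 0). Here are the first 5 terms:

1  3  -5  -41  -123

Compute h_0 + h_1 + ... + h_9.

-4880

1st diffs: 2, -8, -36, -82.
2nd diffs: -10, -28, -46.
3rd diffs: -18, -18 (constant).
Newton forward-difference form: h_i = 1 + 2·C(i,1) + (-10)·C(i,2) + (-18)·C(i,3).
Continuing: …, -269, -497, -825, -1271, …, h_9 = -1853.
Summing i = 0..9 (10 terms) gives -4880.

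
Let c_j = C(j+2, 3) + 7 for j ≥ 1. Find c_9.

C(11, 3) = 165, so c_9 = 172.

172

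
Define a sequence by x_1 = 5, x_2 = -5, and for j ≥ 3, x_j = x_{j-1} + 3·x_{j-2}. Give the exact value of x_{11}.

x_3 = 10  x_4 = -5  x_5 = 25  x_6 = 10  x_7 = 85  x_8 = 115  x_9 = 370  x_{10} = 715  x_{11} = 1825.

1825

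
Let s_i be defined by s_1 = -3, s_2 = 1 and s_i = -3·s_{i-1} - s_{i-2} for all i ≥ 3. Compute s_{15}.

Compute successive terms:
s_3 = 0; s_4 = -1; s_5 = 3; …; s_{12} = -2584; s_{13} = 6765; s_{14} = -17711; s_{15} = 46368.

46368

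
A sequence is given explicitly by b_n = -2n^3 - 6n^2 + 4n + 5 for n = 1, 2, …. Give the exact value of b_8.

b_8 = -2·8^3 - 6·8^2 + 4·8 + 5 = -1371.

-1371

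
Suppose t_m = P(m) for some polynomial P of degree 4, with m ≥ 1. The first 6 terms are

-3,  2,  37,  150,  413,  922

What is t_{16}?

57822

1st diffs: 5, 35, 113, 263, 509.
2nd diffs: 30, 78, 150, 246.
3rd diffs: 48, 72, 96.
4th diffs: 24, 24 (constant).
Newton forward-difference form: t_m = -3 + 5·C(m-1,1) + 30·C(m-1,2) + 48·C(m-1,3) + 24·C(m-1,4).
At m = 16: m-1 = 15, so t_{16} = -3 + 75 + 3150 + 21840 + 32760 = 57822.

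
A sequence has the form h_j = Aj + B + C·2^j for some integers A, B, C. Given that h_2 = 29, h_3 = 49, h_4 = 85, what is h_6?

285

Write the equations: 2A + B + 4C = 29; 3A + B + 8C = 49; 4A + B + 16C = 85.
Subtracting the first from the second: A + 4C = 20.
Subtracting the second from the third: A + 8C = 36.
Solving: C = 4, A = 4, then B = 5.
Hence h_6 = 4·6 + 5 + 4·64 = 285.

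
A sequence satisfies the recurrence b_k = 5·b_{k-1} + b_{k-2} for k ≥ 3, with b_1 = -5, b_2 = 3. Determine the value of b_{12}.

27991628

b_3 = 10; b_4 = 53; b_5 = 275; b_6 = 1428; b_7 = 7415; b_8 = 38503; b_9 = 199930; b_{10} = 1038153; b_{11} = 5390695; b_{12} = 27991628.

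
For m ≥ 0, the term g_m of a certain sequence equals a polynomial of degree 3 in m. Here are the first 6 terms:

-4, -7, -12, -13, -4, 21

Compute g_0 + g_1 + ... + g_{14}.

1st diffs: -3, -5, -1, 9, 25.
2nd diffs: -2, 4, 10, 16.
3rd diffs: 6, 6, 6 (constant).
Newton forward-difference form: g_m = -4 + (-3)·C(m,1) + (-2)·C(m,2) + 6·C(m,3).
Continuing: …, 68, 143, 252, 401, …, g_{14} = 1956.
Summing m = 0..14 (15 terms) gives 6905.

6905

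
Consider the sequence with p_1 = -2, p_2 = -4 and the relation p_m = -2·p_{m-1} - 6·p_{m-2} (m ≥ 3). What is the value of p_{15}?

227072

Iterate the recurrence:
p_3 = 20; p_4 = -16; p_5 = -88; …; p_{12} = 33536; p_{13} = 87680; p_{14} = -376576; p_{15} = 227072.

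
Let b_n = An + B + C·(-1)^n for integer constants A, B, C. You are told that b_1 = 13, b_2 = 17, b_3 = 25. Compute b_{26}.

At n = 1, 2, 3: A + B - C = 13; 2A + B + C = 17; 3A + B - C = 25.
Subtracting the first from the second: A + 2C = 4.
Subtracting the second from the third: A - 2C = 8.
Solving: C = -1, A = 6, then B = 6.
Therefore b_{26} = 156 + 6 + (-1)·1 = 161.

161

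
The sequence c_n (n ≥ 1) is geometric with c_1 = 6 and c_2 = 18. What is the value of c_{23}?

Common ratio r = 3.
c_n = 6·3^(n-1).
c_{23} = 6·3^22 = 188286357654.

188286357654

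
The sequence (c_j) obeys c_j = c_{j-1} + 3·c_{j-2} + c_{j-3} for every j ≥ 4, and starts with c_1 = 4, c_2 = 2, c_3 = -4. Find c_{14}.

4762

Iterate the recurrence:
c_4 = 6; c_5 = -4; c_6 = 10; …; c_{11} = 332; c_{12} = 822; c_{13} = 1964; c_{14} = 4762.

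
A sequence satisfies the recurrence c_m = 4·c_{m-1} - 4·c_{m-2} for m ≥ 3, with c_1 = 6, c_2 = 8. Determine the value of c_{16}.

Step forward from the initial values:
c_3 = 8; c_4 = 0; c_5 = -32; …; c_{13} = -73728; c_{14} = -163840; c_{15} = -360448; c_{16} = -786432.
(Characteristic roots are 2 and 2.)

-786432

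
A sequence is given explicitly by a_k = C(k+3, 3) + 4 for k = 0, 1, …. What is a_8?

169

C(11, 3) = 165, so a_8 = 169.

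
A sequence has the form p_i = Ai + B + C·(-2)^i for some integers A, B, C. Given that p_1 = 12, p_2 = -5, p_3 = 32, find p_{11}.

6160

Write the equations: A + B - 2C = 12; 2A + B + 4C = -5; 3A + B - 8C = 32.
Subtracting the first from the second: A + 6C = -17.
Subtracting the second from the third: A - 12C = 37.
Solving: C = -3, A = 1, then B = 5.
So p_i = 1·i + 5 + (-3)·(-2)^i; at i=11 this is 6160.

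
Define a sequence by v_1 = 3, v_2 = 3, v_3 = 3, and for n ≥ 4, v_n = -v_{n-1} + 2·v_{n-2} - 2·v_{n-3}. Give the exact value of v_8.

-63

Compute successive terms:
v_4 = -3  v_5 = 3  v_6 = -15  v_7 = 27  v_8 = -63.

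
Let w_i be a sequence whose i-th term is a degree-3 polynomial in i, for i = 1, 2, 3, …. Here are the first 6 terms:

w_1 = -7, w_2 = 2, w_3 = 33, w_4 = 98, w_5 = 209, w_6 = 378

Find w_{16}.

7898

1st diffs: 9, 31, 65, 111, 169.
2nd diffs: 22, 34, 46, 58.
3rd diffs: 12, 12, 12 (constant).
So w_i = 2i^3 - i^2 - 2i - 6.
Evaluating at i = 16 gives w_{16} = 7898.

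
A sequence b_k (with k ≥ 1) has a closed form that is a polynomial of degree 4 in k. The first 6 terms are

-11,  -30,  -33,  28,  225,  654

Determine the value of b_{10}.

7450

1st diffs: -19, -3, 61, 197, 429.
2nd diffs: 16, 64, 136, 232.
3rd diffs: 48, 72, 96.
4th diffs: 24, 24 (constant).
Newton forward-difference form: b_k = -11 + (-19)·C(k-1,1) + 16·C(k-1,2) + 48·C(k-1,3) + 24·C(k-1,4).
At k = 10: k-1 = 9, so b_{10} = -11 - 171 + 576 + 4032 + 3024 = 7450.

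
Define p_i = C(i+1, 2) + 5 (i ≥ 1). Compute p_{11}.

C(12, 2) = 66, so p_{11} = 71.

71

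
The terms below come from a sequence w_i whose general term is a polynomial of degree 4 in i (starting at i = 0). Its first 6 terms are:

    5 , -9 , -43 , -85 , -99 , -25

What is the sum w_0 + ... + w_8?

2397

1st diffs: -14, -34, -42, -14, 74.
2nd diffs: -20, -8, 28, 88.
3rd diffs: 12, 36, 60.
4th diffs: 24, 24 (constant).
Newton forward-difference form: w_i = 5 + (-14)·C(i,1) + (-20)·C(i,2) + 12·C(i,3) + 24·C(i,4).
Continuing: 221, 747, 1685.
Summing i = 0..8 (9 terms) gives 2397.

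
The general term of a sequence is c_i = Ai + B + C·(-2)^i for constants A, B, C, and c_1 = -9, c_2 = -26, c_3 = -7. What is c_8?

The three given values yield: A + B - 2C = -9; 2A + B + 4C = -26; 3A + B - 8C = -7.
Subtracting the first from the second: A + 6C = -17.
Subtracting the second from the third: A - 12C = 19.
Solving: C = -2, A = -5, then B = -8.
Therefore c_8 = -40 + (-8) + (-2)·256 = -560.

-560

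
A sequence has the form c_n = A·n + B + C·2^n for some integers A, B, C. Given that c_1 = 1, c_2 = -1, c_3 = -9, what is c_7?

-353

Write the equations: A + B + 2C = 1; 2A + B + 4C = -1; 3A + B + 8C = -9.
Subtracting the first from the second: A + 2C = -2.
Subtracting the second from the third: A + 4C = -8.
Solving: C = -3, A = 4, then B = 3.
Hence c_7 = 4·7 + 3 + (-3)·128 = -353.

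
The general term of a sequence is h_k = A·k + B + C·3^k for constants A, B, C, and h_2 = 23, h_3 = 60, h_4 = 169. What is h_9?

39378

The three given values yield: 2A + B + 9C = 23; 3A + B + 27C = 60; 4A + B + 81C = 169.
Subtracting the first from the second: A + 18C = 37.
Subtracting the second from the third: A + 54C = 109.
Solving: C = 2, A = 1, then B = 3.
Therefore h_9 = 9 + 3 + 2·19683 = 39378.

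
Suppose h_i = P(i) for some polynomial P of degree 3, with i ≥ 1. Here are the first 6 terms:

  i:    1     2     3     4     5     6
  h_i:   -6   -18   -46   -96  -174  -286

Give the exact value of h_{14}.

-3126

1st diffs: -12, -28, -50, -78, -112.
2nd diffs: -16, -22, -28, -34.
3rd diffs: -6, -6, -6 (constant).
So h_i = -i^3 - 2i^2 + i - 4.
Evaluating at i = 14 gives h_{14} = -3126.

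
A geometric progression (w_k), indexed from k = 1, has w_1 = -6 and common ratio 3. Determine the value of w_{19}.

w_k = (-6)·3^(k-1).
w_{19} = (-6)·3^18 = -2324522934.

-2324522934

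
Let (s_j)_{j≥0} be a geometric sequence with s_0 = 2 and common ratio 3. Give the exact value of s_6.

1458

s_j = 2·3^(j-0).
s_6 = 2·3^6 = 1458.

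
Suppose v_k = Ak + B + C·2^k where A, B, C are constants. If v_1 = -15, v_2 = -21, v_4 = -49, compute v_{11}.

At k = 1, 2, 4: A + B + 2C = -15; 2A + B + 4C = -21; 4A + B + 16C = -49.
Subtracting the first from the second: A + 2C = -6.
Subtracting the second from the third: 2A + 12C = -28.
Solving: C = -2, A = -2, then B = -9.
Hence v_{11} = -2·11 + (-9) + (-2)·2048 = -4127.

-4127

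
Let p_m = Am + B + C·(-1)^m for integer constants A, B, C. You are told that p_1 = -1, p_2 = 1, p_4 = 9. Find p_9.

The three given values yield: A + B - C = -1; 2A + B + C = 1; 4A + B + C = 9.
Subtracting the first from the second: A + 2C = 2.
Subtracting the second from the third: 2A = 8.
Solving: C = -1, A = 4, then B = -6.
So p_m = 4·m + (-6) + (-1)·(-1)^m; at m=9 this is 31.

31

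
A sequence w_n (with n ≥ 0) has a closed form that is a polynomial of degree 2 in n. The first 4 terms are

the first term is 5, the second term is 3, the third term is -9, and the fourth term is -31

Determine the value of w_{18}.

1st diffs: -2, -12, -22.
2nd diffs: -10, -10 (constant).
So w_n = -5n^2 + 3n + 5.
Evaluating at n = 18 gives w_{18} = -1561.

-1561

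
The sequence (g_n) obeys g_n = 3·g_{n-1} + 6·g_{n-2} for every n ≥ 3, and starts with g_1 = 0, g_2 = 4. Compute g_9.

g_3 = 12  g_4 = 60  g_5 = 252  g_6 = 1116  g_7 = 4860  g_8 = 21276  g_9 = 92988.

92988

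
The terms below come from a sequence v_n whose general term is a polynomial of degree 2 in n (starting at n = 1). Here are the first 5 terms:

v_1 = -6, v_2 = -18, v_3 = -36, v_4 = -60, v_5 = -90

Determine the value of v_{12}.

1st diffs: -12, -18, -24, -30.
2nd diffs: -6, -6, -6 (constant).
So v_n = -3n^2 - 3n.
Evaluating at n = 12 gives v_{12} = -468.

-468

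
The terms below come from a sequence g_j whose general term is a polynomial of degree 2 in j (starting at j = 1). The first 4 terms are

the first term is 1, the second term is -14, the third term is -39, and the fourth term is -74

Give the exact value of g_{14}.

1st diffs: -15, -25, -35.
2nd diffs: -10, -10 (constant).
Newton forward-difference form: g_j = 1 + (-15)·C(j-1,1) + (-10)·C(j-1,2).
At j = 14: j-1 = 13, so g_{14} = 1 - 195 - 780 = -974.

-974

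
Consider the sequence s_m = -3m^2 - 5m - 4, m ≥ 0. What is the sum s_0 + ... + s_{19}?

Over m = 0..19: Σm = 190, Σm² = 2470.
Total = (-3)·2470 + (-5)·190 + (-4)·20 = -8440.

-8440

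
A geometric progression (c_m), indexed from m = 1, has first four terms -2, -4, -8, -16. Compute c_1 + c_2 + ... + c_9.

Common ratio r = 2.
c_m = (-2)·2^(m-1).
S = (-2)·(2^9 - 1)/(2 - 1) = (-2)·(512 - 1)/(1) = -1022.

-1022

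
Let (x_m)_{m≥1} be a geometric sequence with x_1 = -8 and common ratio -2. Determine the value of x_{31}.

-8589934592

x_m = (-8)·(-2)^(m-1).
x_{31} = (-8)·(-2)^30 = -8589934592.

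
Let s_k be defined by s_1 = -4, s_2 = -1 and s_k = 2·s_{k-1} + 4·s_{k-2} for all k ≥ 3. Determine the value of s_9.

-16000

Step forward from the initial values:
s_3 = -18, s_4 = -40, s_5 = -152, s_6 = -464, s_7 = -1536, s_8 = -4928, s_9 = -16000.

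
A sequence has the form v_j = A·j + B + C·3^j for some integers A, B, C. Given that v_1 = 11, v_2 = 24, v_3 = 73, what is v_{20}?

10460353110

Write the equations: A + B + 3C = 11; 2A + B + 9C = 24; 3A + B + 27C = 73.
Subtracting the first from the second: A + 6C = 13.
Subtracting the second from the third: A + 18C = 49.
Solving: C = 3, A = -5, then B = 7.
Therefore v_{20} = -100 + 7 + 3·3486784401 = 10460353110.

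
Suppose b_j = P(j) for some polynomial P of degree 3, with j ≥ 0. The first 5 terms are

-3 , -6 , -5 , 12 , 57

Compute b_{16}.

1st diffs: -3, 1, 17, 45.
2nd diffs: 4, 16, 28.
3rd diffs: 12, 12 (constant).
Newton forward-difference form: b_j = -3 + (-3)·C(j,1) + 4·C(j,2) + 12·C(j,3).
At j = 16: j = 16, so b_{16} = -3 - 48 + 480 + 6720 = 7149.

7149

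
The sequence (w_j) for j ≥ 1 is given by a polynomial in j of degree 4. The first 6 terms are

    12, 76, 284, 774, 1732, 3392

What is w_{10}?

23412

1st diffs: 64, 208, 490, 958, 1660.
2nd diffs: 144, 282, 468, 702.
3rd diffs: 138, 186, 234.
4th diffs: 48, 48 (constant).
Newton forward-difference form: w_j = 12 + 64·C(j-1,1) + 144·C(j-1,2) + 138·C(j-1,3) + 48·C(j-1,4).
At j = 10: j-1 = 9, so w_{10} = 12 + 576 + 5184 + 11592 + 6048 = 23412.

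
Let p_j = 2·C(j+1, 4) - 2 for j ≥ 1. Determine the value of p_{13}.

C(14, 4) = 1001, so p_{13} = 2000.

2000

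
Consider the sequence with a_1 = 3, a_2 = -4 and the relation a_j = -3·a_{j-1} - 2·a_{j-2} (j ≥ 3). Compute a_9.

258

Iterate the recurrence:
a_3 = 6, a_4 = -10, a_5 = 18, a_6 = -34, a_7 = 66, a_8 = -130, a_9 = 258.
(Characteristic roots are -1 and -2.)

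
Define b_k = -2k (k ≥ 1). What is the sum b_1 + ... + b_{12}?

Over k = 1..12: Σk = 78.
Total = (-2)·78 = -156.

-156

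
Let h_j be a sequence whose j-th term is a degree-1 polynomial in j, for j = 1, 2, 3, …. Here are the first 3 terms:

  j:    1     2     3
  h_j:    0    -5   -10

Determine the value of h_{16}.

-75

1st diffs: -5, -5 (constant).
So h_j = -5j + 5.
Evaluating at j = 16 gives h_{16} = -75.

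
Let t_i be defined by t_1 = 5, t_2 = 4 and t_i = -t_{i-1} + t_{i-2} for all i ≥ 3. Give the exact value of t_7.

Compute successive terms:
t_3 = 1  t_4 = 3  t_5 = -2  t_6 = 5  t_7 = -7.

-7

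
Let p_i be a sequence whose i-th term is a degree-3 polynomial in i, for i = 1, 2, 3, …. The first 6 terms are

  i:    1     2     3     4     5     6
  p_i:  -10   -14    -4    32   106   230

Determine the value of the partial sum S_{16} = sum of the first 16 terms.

29040

1st diffs: -4, 10, 36, 74, 124.
2nd diffs: 14, 26, 38, 50.
3rd diffs: 12, 12, 12 (constant).
Newton forward-difference form: p_i = -10 + (-4)·C(i-1,1) + 14·C(i-1,2) + 12·C(i-1,3).
Continuing: …, 416, 676, 1022, 1466, …, p_{16} = 6860.
Summing i = 1..16 (16 terms) gives 29040.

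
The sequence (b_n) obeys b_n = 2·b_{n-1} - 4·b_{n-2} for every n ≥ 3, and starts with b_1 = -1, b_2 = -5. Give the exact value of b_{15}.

-24576

b_3 = -6, b_4 = 8, b_5 = 40, …, b_{12} = 3072, b_{13} = -4096, b_{14} = -20480, b_{15} = -24576.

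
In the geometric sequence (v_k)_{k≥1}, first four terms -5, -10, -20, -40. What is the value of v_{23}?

-20971520

Common ratio r = 2.
v_k = (-5)·2^(k-1).
v_{23} = (-5)·2^22 = -20971520.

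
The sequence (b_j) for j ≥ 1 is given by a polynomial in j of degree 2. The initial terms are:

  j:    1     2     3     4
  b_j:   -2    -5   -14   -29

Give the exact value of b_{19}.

1st diffs: -3, -9, -15.
2nd diffs: -6, -6 (constant).
Newton forward-difference form: b_j = -2 + (-3)·C(j-1,1) + (-6)·C(j-1,2).
At j = 19: j-1 = 18, so b_{19} = -2 - 54 - 918 = -974.

-974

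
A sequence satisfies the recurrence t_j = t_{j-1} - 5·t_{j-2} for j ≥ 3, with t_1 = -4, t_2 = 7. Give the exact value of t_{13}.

29452

Step forward from the initial values:
t_3 = 27, t_4 = -8, t_5 = -143, …, t_{10} = -7568, t_{11} = 2097, t_{12} = 39937, t_{13} = 29452.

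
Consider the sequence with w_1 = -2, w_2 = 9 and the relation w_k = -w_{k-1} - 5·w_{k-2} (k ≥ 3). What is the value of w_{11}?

Iterate the recurrence:
w_3 = 1, w_4 = -46, w_5 = 41, w_6 = 189, w_7 = -394, w_8 = -551, w_9 = 2521, w_{10} = 234, w_{11} = -12839.

-12839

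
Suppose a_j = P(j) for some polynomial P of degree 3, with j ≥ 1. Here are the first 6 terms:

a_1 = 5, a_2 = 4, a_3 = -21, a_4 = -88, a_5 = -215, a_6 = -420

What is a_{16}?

-10720

1st diffs: -1, -25, -67, -127, -205.
2nd diffs: -24, -42, -60, -78.
3rd diffs: -18, -18, -18 (constant).
Newton forward-difference form: a_j = 5 + (-1)·C(j-1,1) + (-24)·C(j-1,2) + (-18)·C(j-1,3).
At j = 16: j-1 = 15, so a_{16} = 5 - 15 - 2520 - 8190 = -10720.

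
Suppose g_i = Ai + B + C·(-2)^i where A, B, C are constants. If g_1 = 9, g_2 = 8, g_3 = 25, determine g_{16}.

Plug in i = 1, 2, 3: A + B - 2C = 9; 2A + B + 4C = 8; 3A + B - 8C = 25.
Subtracting the first from the second: A + 6C = -1.
Subtracting the second from the third: A - 12C = 17.
Solving: C = -1, A = 5, then B = 2.
Therefore g_{16} = 80 + 2 + (-1)·65536 = -65454.

-65454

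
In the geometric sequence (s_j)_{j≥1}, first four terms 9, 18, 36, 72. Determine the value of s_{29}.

Common ratio r = 2.
s_j = 9·2^(j-1).
s_{29} = 9·2^28 = 2415919104.

2415919104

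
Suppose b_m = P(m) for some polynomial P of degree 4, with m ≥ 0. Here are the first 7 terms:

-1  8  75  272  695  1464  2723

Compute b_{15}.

71744

1st diffs: 9, 67, 197, 423, 769, 1259.
2nd diffs: 58, 130, 226, 346, 490.
3rd diffs: 72, 96, 120, 144.
4th diffs: 24, 24, 24 (constant).
Newton forward-difference form: b_m = -1 + 9·C(m,1) + 58·C(m,2) + 72·C(m,3) + 24·C(m,4).
At m = 15: m = 15, so b_{15} = -1 + 135 + 6090 + 32760 + 32760 = 71744.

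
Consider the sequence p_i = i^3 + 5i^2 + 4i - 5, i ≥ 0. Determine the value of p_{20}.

10075

p_{20} = 1·20^3 + 5·20^2 + 4·20 - 5 = 10075.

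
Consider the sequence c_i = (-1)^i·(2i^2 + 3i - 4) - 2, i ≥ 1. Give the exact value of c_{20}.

854

(-1)^20 = 1; 2i^2 + 3i - 4 at i=20 is 856; so c_{20} = 854.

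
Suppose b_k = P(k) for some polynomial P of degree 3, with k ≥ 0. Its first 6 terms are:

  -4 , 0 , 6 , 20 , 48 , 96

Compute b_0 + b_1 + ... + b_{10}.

1st diffs: 4, 6, 14, 28, 48.
2nd diffs: 2, 8, 14, 20.
3rd diffs: 6, 6, 6 (constant).
Newton forward-difference form: b_k = -4 + 4·C(k,1) + 2·C(k,2) + 6·C(k,3).
Continuing: …, 170, 276, 420, 608, …, b_{10} = 846.
Summing k = 0..10 (11 terms) gives 2486.

2486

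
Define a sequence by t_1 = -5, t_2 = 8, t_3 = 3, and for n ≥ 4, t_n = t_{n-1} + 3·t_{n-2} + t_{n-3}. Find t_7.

Iterate the recurrence:
t_4 = 22  t_5 = 39  t_6 = 108  t_7 = 247.

247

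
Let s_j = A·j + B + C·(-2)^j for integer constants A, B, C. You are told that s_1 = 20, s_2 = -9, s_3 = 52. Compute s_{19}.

Write the equations: A + B - 2C = 20; 2A + B + 4C = -9; 3A + B - 8C = 52.
Subtracting the first from the second: A + 6C = -29.
Subtracting the second from the third: A - 12C = 61.
Solving: C = -5, A = 1, then B = 9.
Therefore s_{19} = 19 + 9 + (-5)·(-524288) = 2621468.

2621468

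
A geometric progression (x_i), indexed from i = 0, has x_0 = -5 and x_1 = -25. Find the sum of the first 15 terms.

Common ratio r = 5.
x_i = (-5)·5^(i-0).
S = (-5)·(5^15 - 1)/(5 - 1) = (-5)·(30517578125 - 1)/(4) = -38146972655.

-38146972655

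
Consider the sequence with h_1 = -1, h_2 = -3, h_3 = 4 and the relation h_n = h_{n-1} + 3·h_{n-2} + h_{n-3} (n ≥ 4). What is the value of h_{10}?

-195

Step forward from the initial values:
h_4 = -6;  h_5 = 3;  h_6 = -11;  h_7 = -8;  h_8 = -38;  h_9 = -73;  h_{10} = -195.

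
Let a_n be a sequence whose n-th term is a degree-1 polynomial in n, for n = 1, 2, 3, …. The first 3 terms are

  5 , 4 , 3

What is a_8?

1st diffs: -1, -1 (constant).
So a_n = -n + 6.
Evaluating at n = 8 gives a_8 = -2.

-2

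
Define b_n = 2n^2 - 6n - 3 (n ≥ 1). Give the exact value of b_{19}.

605

b_{19} = 2·19^2 - 6·19 - 3 = 605.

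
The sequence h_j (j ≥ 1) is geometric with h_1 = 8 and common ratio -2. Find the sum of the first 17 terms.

349528

h_j = 8·(-2)^(j-1).
S = 8·((-2)^17 - 1)/(-2 - 1) = 8·(-131072 - 1)/(-3) = 349528.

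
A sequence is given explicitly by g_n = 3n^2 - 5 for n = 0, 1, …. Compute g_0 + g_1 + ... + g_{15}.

3640

Over n = 0..15: Σn = 120, Σn² = 1240.
Total = (3)·1240 + (-5)·16 = 3640.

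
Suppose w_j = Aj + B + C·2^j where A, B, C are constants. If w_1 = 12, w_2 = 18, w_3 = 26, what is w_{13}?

At j = 1, 2, 3: A + B + 2C = 12; 2A + B + 4C = 18; 3A + B + 8C = 26.
Subtracting the first from the second: A + 2C = 6.
Subtracting the second from the third: A + 4C = 8.
Solving: C = 1, A = 4, then B = 6.
So w_j = 4·j + 6 + 1·2^j; at j=13 this is 8250.

8250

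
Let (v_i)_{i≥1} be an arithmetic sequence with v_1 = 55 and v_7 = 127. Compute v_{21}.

295

Common difference d = (127 - 55) / (7 - 1) = 12.
v_i = 55 + (i - 1)·12.
v_{21} = 55 + 20·12 = 295.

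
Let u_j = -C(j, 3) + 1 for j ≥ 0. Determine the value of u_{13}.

C(13, 3) = 286, so u_{13} = -285.

-285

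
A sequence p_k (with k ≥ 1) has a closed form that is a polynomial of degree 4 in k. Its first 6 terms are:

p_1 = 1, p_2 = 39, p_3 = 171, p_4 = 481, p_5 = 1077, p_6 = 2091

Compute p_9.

1st diffs: 38, 132, 310, 596, 1014.
2nd diffs: 94, 178, 286, 418.
3rd diffs: 84, 108, 132.
4th diffs: 24, 24 (constant).
Newton forward-difference form: p_k = 1 + 38·C(k-1,1) + 94·C(k-1,2) + 84·C(k-1,3) + 24·C(k-1,4).
At k = 9: k-1 = 8, so p_9 = 1 + 304 + 2632 + 4704 + 1680 = 9321.

9321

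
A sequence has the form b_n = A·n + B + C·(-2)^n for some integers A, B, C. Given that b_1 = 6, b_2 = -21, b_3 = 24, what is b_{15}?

131028

Plug in n = 1, 2, 3: A + B - 2C = 6; 2A + B + 4C = -21; 3A + B - 8C = 24.
Subtracting the first from the second: A + 6C = -27.
Subtracting the second from the third: A - 12C = 45.
Solving: C = -4, A = -3, then B = 1.
Hence b_{15} = -3·15 + 1 + (-4)·(-32768) = 131028.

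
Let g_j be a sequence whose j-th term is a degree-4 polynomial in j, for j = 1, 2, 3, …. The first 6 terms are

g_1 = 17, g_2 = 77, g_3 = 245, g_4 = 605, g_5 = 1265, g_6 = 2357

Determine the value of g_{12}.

1st diffs: 60, 168, 360, 660, 1092.
2nd diffs: 108, 192, 300, 432.
3rd diffs: 84, 108, 132.
4th diffs: 24, 24 (constant).
Newton forward-difference form: g_j = 17 + 60·C(j-1,1) + 108·C(j-1,2) + 84·C(j-1,3) + 24·C(j-1,4).
At j = 12: j-1 = 11, so g_{12} = 17 + 660 + 5940 + 13860 + 7920 = 28397.

28397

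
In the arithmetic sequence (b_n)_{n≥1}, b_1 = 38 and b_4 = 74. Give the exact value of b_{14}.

Common difference d = (74 - 38) / (4 - 1) = 12.
b_n = 38 + (n - 1)·12.
b_{14} = 38 + 13·12 = 194.

194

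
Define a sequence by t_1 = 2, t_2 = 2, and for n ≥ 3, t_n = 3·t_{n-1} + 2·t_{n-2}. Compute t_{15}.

40023370

Step forward from the initial values:
t_3 = 10; t_4 = 34; t_5 = 122; …; t_{12} = 885922; t_{13} = 3155258; t_{14} = 11237618; t_{15} = 40023370.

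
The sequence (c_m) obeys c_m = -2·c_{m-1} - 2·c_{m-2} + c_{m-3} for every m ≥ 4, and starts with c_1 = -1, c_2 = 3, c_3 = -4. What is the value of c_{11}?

Iterate the recurrence:
c_4 = 1, c_5 = 9, c_6 = -24, c_7 = 31, c_8 = -5, c_9 = -76, c_{10} = 193, c_{11} = -239.

-239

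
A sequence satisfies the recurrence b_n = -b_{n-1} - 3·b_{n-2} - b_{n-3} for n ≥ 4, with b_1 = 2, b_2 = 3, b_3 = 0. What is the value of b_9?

134

Applying the relation repeatedly:
b_4 = -11;  b_5 = 8;  b_6 = 25;  b_7 = -38;  b_8 = -45;  b_9 = 134.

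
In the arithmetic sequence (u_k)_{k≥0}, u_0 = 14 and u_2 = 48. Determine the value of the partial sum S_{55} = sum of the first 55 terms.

Common difference d = (48 - 14) / (2 - 0) = 17.
u_k = 14 + (k - 0)·17.
u_{54} = 932; S = 55·(14 + 932)/2 = 26015.

26015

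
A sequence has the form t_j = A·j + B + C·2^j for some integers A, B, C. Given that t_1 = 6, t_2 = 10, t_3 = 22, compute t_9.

At j = 1, 2, 3: A + B + 2C = 6; 2A + B + 4C = 10; 3A + B + 8C = 22.
Subtracting the first from the second: A + 2C = 4.
Subtracting the second from the third: A + 4C = 12.
Solving: C = 4, A = -4, then B = 2.
So t_j = -4·j + 2 + 4·2^j; at j=9 this is 2014.

2014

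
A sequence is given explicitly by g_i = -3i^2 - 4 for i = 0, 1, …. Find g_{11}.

g_{11} = -3·11^2 - 4 = -367.

-367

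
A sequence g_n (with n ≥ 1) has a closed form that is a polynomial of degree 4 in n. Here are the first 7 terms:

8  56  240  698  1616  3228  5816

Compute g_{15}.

111336

1st diffs: 48, 184, 458, 918, 1612, 2588.
2nd diffs: 136, 274, 460, 694, 976.
3rd diffs: 138, 186, 234, 282.
4th diffs: 48, 48, 48 (constant).
So g_n = 2n^4 + 3n^3 - 3n + 6.
Evaluating at n = 15 gives g_{15} = 111336.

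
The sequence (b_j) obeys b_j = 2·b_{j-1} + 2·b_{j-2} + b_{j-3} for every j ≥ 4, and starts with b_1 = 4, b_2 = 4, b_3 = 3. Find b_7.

Iterate the recurrence:
b_4 = 18; b_5 = 46; b_6 = 131; b_7 = 372.

372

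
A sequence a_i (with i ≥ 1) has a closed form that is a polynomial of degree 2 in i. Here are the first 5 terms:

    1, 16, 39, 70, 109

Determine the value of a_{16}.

1st diffs: 15, 23, 31, 39.
2nd diffs: 8, 8, 8 (constant).
Newton forward-difference form: a_i = 1 + 15·C(i-1,1) + 8·C(i-1,2).
At i = 16: i-1 = 15, so a_{16} = 1 + 225 + 840 = 1066.

1066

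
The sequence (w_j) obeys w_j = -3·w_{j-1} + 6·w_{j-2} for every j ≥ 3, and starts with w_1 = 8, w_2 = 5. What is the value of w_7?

Applying the relation repeatedly:
w_3 = 33;  w_4 = -69;  w_5 = 405;  w_6 = -1629;  w_7 = 7317.

7317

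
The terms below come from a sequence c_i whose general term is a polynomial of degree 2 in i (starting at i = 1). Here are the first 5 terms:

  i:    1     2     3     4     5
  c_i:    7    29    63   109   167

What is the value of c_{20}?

2477

1st diffs: 22, 34, 46, 58.
2nd diffs: 12, 12, 12 (constant).
Newton forward-difference form: c_i = 7 + 22·C(i-1,1) + 12·C(i-1,2).
At i = 20: i-1 = 19, so c_{20} = 7 + 418 + 2052 = 2477.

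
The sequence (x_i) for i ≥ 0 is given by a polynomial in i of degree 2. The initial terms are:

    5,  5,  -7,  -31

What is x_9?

-427

1st diffs: 0, -12, -24.
2nd diffs: -12, -12 (constant).
Newton forward-difference form: x_i = 5 + (-12)·C(i,2).
At i = 9: i = 9, so x_9 = 5 - 432 = -427.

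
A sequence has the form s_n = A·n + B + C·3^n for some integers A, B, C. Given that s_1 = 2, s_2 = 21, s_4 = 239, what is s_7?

At n = 1, 2, 4: A + B + 3C = 2; 2A + B + 9C = 21; 4A + B + 81C = 239.
Subtracting the first from the second: A + 6C = 19.
Subtracting the second from the third: 2A + 72C = 218.
Solving: C = 3, A = 1, then B = -8.
Hence s_7 = 1·7 + (-8) + 3·2187 = 6560.

6560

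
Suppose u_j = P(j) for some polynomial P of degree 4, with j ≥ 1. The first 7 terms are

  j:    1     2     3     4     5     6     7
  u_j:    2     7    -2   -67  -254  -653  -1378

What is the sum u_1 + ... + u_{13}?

1st diffs: 5, -9, -65, -187, -399, -725.
2nd diffs: -14, -56, -122, -212, -326.
3rd diffs: -42, -66, -90, -114.
4th diffs: -24, -24, -24 (constant).
Newton forward-difference form: u_j = 2 + 5·C(j-1,1) + (-14)·C(j-1,2) + (-42)·C(j-1,3) + (-24)·C(j-1,4).
Continuing: …, -2567, -4382, -7009, -10658, …, u_{13} = -21982.
Summing j = 1..13 (13 terms) gives -64506.

-64506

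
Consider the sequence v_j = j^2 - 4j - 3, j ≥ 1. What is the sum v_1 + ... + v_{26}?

4719

Over j = 1..26: Σj = 351, Σj² = 6201.
Total = (1)·6201 + (-4)·351 + (-3)·26 = 4719.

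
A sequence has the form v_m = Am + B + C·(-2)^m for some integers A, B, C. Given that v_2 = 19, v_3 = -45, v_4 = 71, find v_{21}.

Write the equations: 2A + B + 4C = 19; 3A + B - 8C = -45; 4A + B + 16C = 71.
Subtracting the first from the second: A - 12C = -64.
Subtracting the second from the third: A + 24C = 116.
Solving: C = 5, A = -4, then B = 7.
Hence v_{21} = -4·21 + 7 + 5·(-2097152) = -10485837.

-10485837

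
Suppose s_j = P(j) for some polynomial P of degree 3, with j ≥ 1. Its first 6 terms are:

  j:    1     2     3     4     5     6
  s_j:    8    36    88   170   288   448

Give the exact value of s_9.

1240

1st diffs: 28, 52, 82, 118, 160.
2nd diffs: 24, 30, 36, 42.
3rd diffs: 6, 6, 6 (constant).
Newton forward-difference form: s_j = 8 + 28·C(j-1,1) + 24·C(j-1,2) + 6·C(j-1,3).
At j = 9: j-1 = 8, so s_9 = 8 + 224 + 672 + 336 = 1240.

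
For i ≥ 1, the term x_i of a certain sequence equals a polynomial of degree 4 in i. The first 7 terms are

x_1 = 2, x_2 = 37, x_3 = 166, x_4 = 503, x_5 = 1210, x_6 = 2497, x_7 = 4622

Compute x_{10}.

1st diffs: 35, 129, 337, 707, 1287, 2125.
2nd diffs: 94, 208, 370, 580, 838.
3rd diffs: 114, 162, 210, 258.
4th diffs: 48, 48, 48 (constant).
Newton forward-difference form: x_i = 2 + 35·C(i-1,1) + 94·C(i-1,2) + 114·C(i-1,3) + 48·C(i-1,4).
At i = 10: i-1 = 9, so x_{10} = 2 + 315 + 3384 + 9576 + 6048 = 19325.

19325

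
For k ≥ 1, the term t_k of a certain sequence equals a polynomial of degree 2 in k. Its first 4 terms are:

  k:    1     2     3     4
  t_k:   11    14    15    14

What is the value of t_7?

1st diffs: 3, 1, -1.
2nd diffs: -2, -2 (constant).
So t_k = -k^2 + 6k + 6.
Evaluating at k = 7 gives t_7 = -1.

-1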